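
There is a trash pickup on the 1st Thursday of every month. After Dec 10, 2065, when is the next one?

Jan 7, 2066

Dec 2065 starts on a Tuesday, so its 1st Thursday is Dec 3, 2065 (2 days in).
That is not after Dec 10, 2065, so look at Jan 2066.
Jan 2066 starts on a Friday, so its 1st Thursday is Jan 7, 2066 (6 days in).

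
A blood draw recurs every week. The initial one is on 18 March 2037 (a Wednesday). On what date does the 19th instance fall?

The 19th occurrence is 18 intervals after the first: 18 × 7 = 126 days after 18 March 2037.
March has 31 days — 13 days to the end of March leaves 113.
April has 30 days (83 left).
May has 31 days (52 left).
June has 30 days (22 left).
22 days into July → 22 July 2037.

22 July 2037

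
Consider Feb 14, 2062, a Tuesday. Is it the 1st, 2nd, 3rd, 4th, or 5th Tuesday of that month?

Day 14 falls in week ⌈14/7⌉ of the month.
Days 1–7 hold the 1st Tuesday, 8–14 the 2nd, 15–21 the 3rd, 22–28 the 4th, 29–31 the 5th.
14 is in the range for the 2nd.

2nd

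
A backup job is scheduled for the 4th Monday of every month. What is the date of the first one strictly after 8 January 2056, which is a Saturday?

January 2056 starts on a Saturday; its first Monday is the 3rd, so the 4th Monday is the 24th — 24 January 2056.
24 January 2056 is after 8 January 2056, so that is the next one.

24 January 2056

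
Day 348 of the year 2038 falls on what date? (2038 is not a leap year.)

January has 31 days (348 − 31 = 317 remain).
February has 28 days (317 − 28 = 289 remain).
March has 31 days (289 − 31 = 258 remain).
April has 30 days (258 − 30 = 228 remain).
May has 31 days (228 − 31 = 197 remain).
June has 30 days (197 − 30 = 167 remain).
July has 31 days (167 − 31 = 136 remain).
August has 31 days (136 − 31 = 105 remain).
September has 30 days (105 − 30 = 75 remain).
October has 31 days (75 − 31 = 44 remain).
November has 30 days (44 − 30 = 14 remain).
14 into December → December 14.

December 14, 2038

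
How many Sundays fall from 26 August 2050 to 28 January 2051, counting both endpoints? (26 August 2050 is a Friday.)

26 August 2050 is a Friday; the first Sunday on or after it is 28 August 2050 (2 days later).
From 28 August 2050 to 28 January 2051: 3 + 30 + 31 + 30 + 31 + 28 = 153 days (rest of August, September, October, November, December, January).
153 ÷ 7 = 21 full weeks with remainder 6, so 21 more Sundays after the first → 22.

22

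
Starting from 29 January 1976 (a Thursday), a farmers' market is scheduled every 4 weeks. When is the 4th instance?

The 4th occurrence is 3 intervals after the first: 3 × 28 = 84 days after 29 January 1976.
January has 31 days — 2 days to the end of January leaves 82.
February has 29 days (53 left).
March has 31 days (22 left).
22 days into April → 22 April 1976.

22 April 1976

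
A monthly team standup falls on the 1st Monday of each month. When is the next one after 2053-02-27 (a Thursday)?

2053-03-03

February 2053 starts on a Saturday, so its 1st Monday is 2053-02-03 (2 days in).
That is not after 2053-02-27, so look at March 2053.
March 2053 starts on a Saturday, so its 1st Monday is 2053-03-03 (2 days in).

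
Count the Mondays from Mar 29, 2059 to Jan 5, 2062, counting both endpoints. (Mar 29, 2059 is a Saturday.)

Mar 29, 2059 is a Saturday; the first Monday on or after it is Mar 31, 2059 (2 days later).
From Mar 31, 2059 to Jan 5, 2062: 275 + 366 + 365 + 5 = 1011 days (rest of 2059, 2060, 2061, to Jan 5, 2062 in 2062).
1011 ÷ 7 = 144 full weeks with remainder 3, so 144 more Mondays after the first → 145.

145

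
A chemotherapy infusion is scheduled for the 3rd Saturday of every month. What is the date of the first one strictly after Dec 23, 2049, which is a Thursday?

Jan 15, 2050

Dec 2049 starts on a Wednesday; its first Saturday is the 4th, so the 3rd Saturday is the 18th — Dec 18, 2049.
That is not after Dec 23, 2049, so look at Jan 2050.
Jan 2050 starts on a Saturday; its first Saturday is the 1st, so the 3rd Saturday is the 15th — Jan 15, 2050.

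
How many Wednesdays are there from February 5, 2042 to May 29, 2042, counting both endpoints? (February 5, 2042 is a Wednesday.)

17

February 5, 2042 is a Wednesday; the first Wednesday on or after it is February 5, 2042.
From February 5, 2042 to May 29, 2042: 23 + 31 + 30 + 29 = 113 days (rest of February, March, April, May).
113 ÷ 7 = 16 full weeks with remainder 1, so 16 more Wednesdays after the first → 17.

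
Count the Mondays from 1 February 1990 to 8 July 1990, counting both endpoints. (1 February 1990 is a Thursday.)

22

1 February 1990 is a Thursday; the first Monday on or after it is 5 February 1990 (4 days later).
From 5 February 1990 to 8 July 1990: 23 + 31 + 30 + 31 + 30 + 8 = 153 days (rest of February, March, April, May, June, July).
153 ÷ 7 = 21 full weeks with remainder 6, so 21 more Mondays after the first → 22.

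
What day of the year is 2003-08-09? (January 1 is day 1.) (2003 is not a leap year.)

Days in months before August: 31 + 28 + 31 + 30 + 31 + 30 + 31 = 212.
Plus 9 days into August → day 221.

221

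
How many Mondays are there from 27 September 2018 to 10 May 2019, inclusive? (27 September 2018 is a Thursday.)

32

27 September 2018 is a Thursday; the first Monday on or after it is 1 October 2018 (4 days later).
From 1 October 2018 to 10 May 2019: 30 + 30 + 31 + 31 + 28 + 31 + 30 + 10 = 221 days (rest of October, November, December, January, February, March, April, May).
221 ÷ 7 = 31 full weeks with remainder 4, so 31 more Mondays after the first → 32.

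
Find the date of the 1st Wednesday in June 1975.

June 1975 begins on a Sunday, so the first Wednesday is June 4 (3 days later).

4 June 1975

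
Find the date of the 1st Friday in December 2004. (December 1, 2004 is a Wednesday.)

December 2004 begins on a Wednesday, so the first Friday is December 3 (2 days later).

3 December 2004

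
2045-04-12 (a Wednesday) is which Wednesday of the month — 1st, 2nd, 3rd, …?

2nd

Day 12 falls in week ⌈12/7⌉ of the month.
Days 1–7 hold the 1st Wednesday, 8–14 the 2nd, 15–21 the 3rd, 22–28 the 4th, 29–31 the 5th.
12 is in the range for the 2nd.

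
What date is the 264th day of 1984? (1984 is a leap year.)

Sep 20, 1984

Jan has 31 days (264 − 31 = 233 remain).
Feb has 29 days (233 − 29 = 204 remain).
Mar has 31 days (204 − 31 = 173 remain).
Apr has 30 days (173 − 30 = 143 remain).
May has 31 days (143 − 31 = 112 remain).
Jun has 30 days (112 − 30 = 82 remain).
Jul has 31 days (82 − 31 = 51 remain).
Aug has 31 days (51 − 31 = 20 remain).
20 into Sep → Sep 20.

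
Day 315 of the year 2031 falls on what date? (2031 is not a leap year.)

Jan has 31 days (315 − 31 = 284 remain).
Feb has 28 days (284 − 28 = 256 remain).
Mar has 31 days (256 − 31 = 225 remain).
Apr has 30 days (225 − 30 = 195 remain).
May has 31 days (195 − 31 = 164 remain).
Jun has 30 days (164 − 30 = 134 remain).
Jul has 31 days (134 − 31 = 103 remain).
Aug has 31 days (103 − 31 = 72 remain).
Sep has 30 days (72 − 30 = 42 remain).
Oct has 31 days (42 − 31 = 11 remain).
11 into Nov → Nov 11.

Nov 11, 2031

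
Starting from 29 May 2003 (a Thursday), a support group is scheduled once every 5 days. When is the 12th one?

23 July 2003

The 12th occurrence is 11 intervals after the first: 11 × 5 = 55 days after 29 May 2003.
May has 31 days — 2 days to the end of May leaves 53.
June has 30 days (23 left).
23 days into July → 23 July 2003.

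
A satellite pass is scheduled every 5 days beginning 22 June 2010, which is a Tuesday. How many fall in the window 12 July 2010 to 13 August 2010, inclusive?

Occurrences land 5·i days after 22 June 2010 for i = 0, 1, 2, …
12 July 2010 is 20 days after the start; 20 ÷ 5 = 4 remainder 0. First occurrence in the window: #5 on 12 July 2010 (4×5 = 20 days in).
13 August 2010 is 52 days after the start; 52 ÷ 5 = 10 remainder 2. Last occurrence in the window: #11 on 11 August 2010.
Occurrences #5 through #11: 7 in total.

7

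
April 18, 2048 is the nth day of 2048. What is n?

Days in months before April: 31 + 29 + 31 = 91.
Plus 18 days into April → day 109.

109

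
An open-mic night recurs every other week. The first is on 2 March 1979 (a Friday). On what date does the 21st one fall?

7 December 1979

The 21st occurrence is 20 intervals after the first: 20 × 14 = 280 days after 2 March 1979.
March has 31 days — 29 days to the end of March leaves 251.
April has 30 days (221 left).
May has 31 days (190 left).
June has 30 days (160 left).
July has 31 days (129 left).
August has 31 days (98 left).
September has 30 days (68 left).
October has 31 days (37 left).
November has 30 days (7 left).
7 days into December → 7 December 1979.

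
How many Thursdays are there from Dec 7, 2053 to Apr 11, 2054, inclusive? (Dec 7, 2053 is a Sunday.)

Dec 7, 2053 is a Sunday; the first Thursday on or after it is Dec 11, 2053 (4 days later).
From Dec 11, 2053 to Apr 11, 2054: 20 + 31 + 28 + 31 + 11 = 121 days (rest of Dec, Jan, Feb, Mar, Apr).
121 ÷ 7 = 17 full weeks with remainder 2, so 17 more Thursdays after the first → 18.

18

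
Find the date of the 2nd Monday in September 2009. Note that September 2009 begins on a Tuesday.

14 September 2009

September 2009 begins on a Tuesday, so the first Monday is September 7 (6 days later).
The 2nd Monday is 1 weeks later: 7 + 7 = 14.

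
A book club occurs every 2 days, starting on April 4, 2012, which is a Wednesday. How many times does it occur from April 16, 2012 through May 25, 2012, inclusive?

20

Occurrences land 2·i days after April 4, 2012 for i = 0, 1, 2, …
April 16, 2012 is 12 days after the start; 12 ÷ 2 = 6 remainder 0. First occurrence in the window: #7 on April 16, 2012 (6×2 = 12 days in).
May 25, 2012 is 51 days after the start; 51 ÷ 2 = 25 remainder 1. Last occurrence in the window: #26 on May 24, 2012.
Occurrences #7 through #26: 20 in total.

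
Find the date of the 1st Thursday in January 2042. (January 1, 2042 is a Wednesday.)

January 2042 begins on a Wednesday, so the first Thursday is January 2 (1 day later).

January 2, 2042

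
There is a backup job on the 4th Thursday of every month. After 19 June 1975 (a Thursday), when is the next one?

26 June 1975

June 1975 starts on a Sunday; its first Thursday is the 5th, so the 4th Thursday is the 26th — 26 June 1975.
26 June 1975 is after 19 June 1975, so that is the next one.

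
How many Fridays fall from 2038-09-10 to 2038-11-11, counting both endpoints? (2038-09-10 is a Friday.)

9

2038-09-10 is a Friday; the first Friday on or after it is 2038-09-10.
From 2038-09-10 to 2038-11-11: 20 + 31 + 11 = 62 days (rest of September, October, November).
62 ÷ 7 = 8 full weeks with remainder 6, so 8 more Fridays after the first → 9.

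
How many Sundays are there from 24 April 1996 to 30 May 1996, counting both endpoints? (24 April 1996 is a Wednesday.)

24 April 1996 is a Wednesday; the first Sunday on or after it is 28 April 1996 (4 days later).
From 28 April 1996 to 30 May 1996: 2 + 30 = 32 days (rest of April, May).
32 ÷ 7 = 4 full weeks with remainder 4, so 4 more Sundays after the first → 5.

5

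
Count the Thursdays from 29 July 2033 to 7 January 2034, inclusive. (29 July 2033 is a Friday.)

23

29 July 2033 is a Friday; the first Thursday on or after it is 4 August 2033 (6 days later).
From 4 August 2033 to 7 January 2034: 27 + 30 + 31 + 30 + 31 + 7 = 156 days (rest of August, September, October, November, December, January).
156 ÷ 7 = 22 full weeks with remainder 2, so 22 more Thursdays after the first → 23.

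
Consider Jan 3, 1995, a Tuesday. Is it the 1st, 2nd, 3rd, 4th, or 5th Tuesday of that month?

Day 3 falls in week ⌈3/7⌉ of the month.
Days 1–7 hold the 1st Tuesday, 8–14 the 2nd, 15–21 the 3rd, 22–28 the 4th, 29–31 the 5th.
3 is in the range for the 1st.

1st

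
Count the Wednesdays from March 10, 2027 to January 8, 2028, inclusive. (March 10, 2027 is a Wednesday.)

44

March 10, 2027 is a Wednesday; the first Wednesday on or after it is March 10, 2027.
From March 10, 2027 to January 8, 2028: 21 + 30 + 31 + 30 + 31 + 31 + 30 + 31 + 30 + 31 + 8 = 304 days (rest of March, April, May, June, July, August, September, October, November, December, January).
304 ÷ 7 = 43 full weeks with remainder 3, so 43 more Wednesdays after the first → 44.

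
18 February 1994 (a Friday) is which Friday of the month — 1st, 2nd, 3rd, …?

3rd

Day 18 falls in week ⌈18/7⌉ of the month.
Days 1–7 hold the 1st Friday, 8–14 the 2nd, 15–21 the 3rd, 22–28 the 4th, 29–31 the 5th.
18 is in the range for the 3rd.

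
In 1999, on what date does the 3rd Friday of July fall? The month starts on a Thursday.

16 July 1999

July 1999 begins on a Thursday, so the first Friday is July 2 (1 day later).
The 3rd Friday is 2 weeks later: 2 + 14 = 16.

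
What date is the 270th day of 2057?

September 27, 2057

January has 31 days (270 − 31 = 239 remain).
February has 28 days (239 − 28 = 211 remain).
March has 31 days (211 − 31 = 180 remain).
April has 30 days (180 − 30 = 150 remain).
May has 31 days (150 − 31 = 119 remain).
June has 30 days (119 − 30 = 89 remain).
July has 31 days (89 − 31 = 58 remain).
August has 31 days (58 − 31 = 27 remain).
27 into September → September 27.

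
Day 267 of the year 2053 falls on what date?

January has 31 days (267 − 31 = 236 remain).
February has 28 days (236 − 28 = 208 remain).
March has 31 days (208 − 31 = 177 remain).
April has 30 days (177 − 30 = 147 remain).
May has 31 days (147 − 31 = 116 remain).
June has 30 days (116 − 30 = 86 remain).
July has 31 days (86 − 31 = 55 remain).
August has 31 days (55 − 31 = 24 remain).
24 into September → September 24.

24 September 2053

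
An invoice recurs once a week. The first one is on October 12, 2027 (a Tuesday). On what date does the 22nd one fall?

The 22nd occurrence is 21 intervals after the first: 21 × 7 = 147 days after October 12, 2027.
October has 31 days — 19 days to the end of October leaves 128.
November has 30 days (98 left).
December has 31 days (67 left).
January has 31 days (36 left).
February has 29 days (7 left).
7 days into March → March 7, 2028.

March 7, 2028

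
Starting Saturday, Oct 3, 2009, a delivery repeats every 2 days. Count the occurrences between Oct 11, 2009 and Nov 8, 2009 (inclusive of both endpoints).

Occurrences land 2·i days after Oct 3, 2009 for i = 0, 1, 2, …
Oct 11, 2009 is 8 days after the start; 8 ÷ 2 = 4 remainder 0. First occurrence in the window: #5 on Oct 11, 2009 (4×2 = 8 days in).
Nov 8, 2009 is 36 days after the start; 36 ÷ 2 = 18 remainder 0. Last occurrence in the window: #19 on Nov 8, 2009.
Occurrences #5 through #19: 15 in total.

15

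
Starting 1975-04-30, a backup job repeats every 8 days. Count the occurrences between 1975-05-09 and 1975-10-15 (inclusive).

20

Occurrences land 8·i days after 1975-04-30 for i = 0, 1, 2, …
1975-05-09 is 9 days after the start; 9 ÷ 8 = 1 remainder 1; since the remainder is 1, round up to i = 2. First occurrence in the window: #3 on 1975-05-16 (2×8 = 16 days in).
1975-10-15 is 168 days after the start; 168 ÷ 8 = 21 remainder 0. Last occurrence in the window: #22 on 1975-10-15.
Occurrences #3 through #22: 20 in total.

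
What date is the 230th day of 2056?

January has 31 days (230 − 31 = 199 remain).
February has 29 days (199 − 29 = 170 remain).
March has 31 days (170 − 31 = 139 remain).
April has 30 days (139 − 30 = 109 remain).
May has 31 days (109 − 31 = 78 remain).
June has 30 days (78 − 30 = 48 remain).
July has 31 days (48 − 31 = 17 remain).
17 into August → August 17.

17 August 2056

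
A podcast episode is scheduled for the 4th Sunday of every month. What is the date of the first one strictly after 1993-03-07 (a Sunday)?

1993-03-28

March 1993 starts on a Monday; its first Sunday is the 7th, so the 4th Sunday is the 28th — 1993-03-28.
1993-03-28 is after 1993-03-07, so that is the next one.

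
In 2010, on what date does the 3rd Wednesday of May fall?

2010-05-19

The first Wednesday of May 2010 is May 5.
The 3rd Wednesday is 2 weeks later: 5 + 14 = 19.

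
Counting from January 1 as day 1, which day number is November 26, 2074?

Days in months before November: 31 + 28 + 31 + 30 + 31 + 30 + 31 + 31 + 30 + 31 = 304.
Plus 26 days into November → day 330.

330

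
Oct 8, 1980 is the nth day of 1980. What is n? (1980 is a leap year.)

Days in months before Oct: 31 + 29 + 31 + 30 + 31 + 30 + 31 + 31 + 30 = 274.
Plus 8 days into Oct → day 282.

282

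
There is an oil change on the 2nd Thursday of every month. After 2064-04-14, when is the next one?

April 2064 starts on a Tuesday; its first Thursday is the 3rd, so the 2nd Thursday is the 10th — 2064-04-10.
That is not after 2064-04-14, so look at May 2064.
May 2064 starts on a Thursday; its first Thursday is the 1st, so the 2nd Thursday is the 8th — 2064-05-08.

2064-05-08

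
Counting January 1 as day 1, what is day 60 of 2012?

2012-02-29

January has 31 days (60 − 31 = 29 remain).
29 into February → February 29.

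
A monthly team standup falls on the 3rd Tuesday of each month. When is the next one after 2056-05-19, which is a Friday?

2056-06-20

May 2056 starts on a Monday; its first Tuesday is the 2nd, so the 3rd Tuesday is the 16th — 2056-05-16.
That is not after 2056-05-19, so look at June 2056.
June 2056 starts on a Thursday; its first Tuesday is the 6th, so the 3rd Tuesday is the 20th — 2056-06-20.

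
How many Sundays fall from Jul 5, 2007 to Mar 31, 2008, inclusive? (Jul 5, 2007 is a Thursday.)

Jul 5, 2007 is a Thursday; the first Sunday on or after it is Jul 8, 2007 (3 days later).
From Jul 8, 2007 to Mar 31, 2008: 23 + 31 + 30 + 31 + 30 + 31 + 31 + 29 + 31 = 267 days (rest of Jul, Aug, Sep, Oct, Nov, Dec, Jan, Feb, Mar).
267 ÷ 7 = 38 full weeks with remainder 1, so 38 more Sundays after the first → 39.

39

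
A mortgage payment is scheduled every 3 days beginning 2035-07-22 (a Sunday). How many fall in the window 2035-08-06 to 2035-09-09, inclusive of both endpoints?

12

Occurrences land 3·i days after 2035-07-22 for i = 0, 1, 2, …
2035-08-06 is 15 days after the start; 15 ÷ 3 = 5 remainder 0. First occurrence in the window: #6 on 2035-08-06 (5×3 = 15 days in).
2035-09-09 is 49 days after the start; 49 ÷ 3 = 16 remainder 1. Last occurrence in the window: #17 on 2035-09-08.
Occurrences #6 through #17: 12 in total.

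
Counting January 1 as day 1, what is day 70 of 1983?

January has 31 days (70 − 31 = 39 remain).
February has 28 days (39 − 28 = 11 remain).
11 into March → March 11.

11 March 1983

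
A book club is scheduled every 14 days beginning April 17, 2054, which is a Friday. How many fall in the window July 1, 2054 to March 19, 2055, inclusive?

19

Occurrences land 14·i days after April 17, 2054 for i = 0, 1, 2, …
July 1, 2054 is 75 days after the start; 75 ÷ 14 = 5 remainder 5; since the remainder is 5, round up to i = 6. First occurrence in the window: #7 on July 10, 2054 (6×14 = 84 days in).
March 19, 2055 is 336 days after the start; 336 ÷ 14 = 24 remainder 0. Last occurrence in the window: #25 on March 19, 2055.
Occurrences #7 through #25: 19 in total.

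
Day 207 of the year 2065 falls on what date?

26 July 2065

January has 31 days (207 − 31 = 176 remain).
February has 28 days (176 − 28 = 148 remain).
March has 31 days (148 − 31 = 117 remain).
April has 30 days (117 − 30 = 87 remain).
May has 31 days (87 − 31 = 56 remain).
June has 30 days (56 − 30 = 26 remain).
26 into July → July 26.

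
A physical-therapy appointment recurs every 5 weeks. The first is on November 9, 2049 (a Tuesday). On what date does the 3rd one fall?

January 18, 2050

The 3rd occurrence is 2 intervals after the first: 2 × 35 = 70 days after November 9, 2049.
November has 30 days — 21 days to the end of November leaves 49.
December has 31 days (18 left).
18 days into January → January 18, 2050.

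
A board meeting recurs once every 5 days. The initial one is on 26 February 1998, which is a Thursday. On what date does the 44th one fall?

29 September 1998

The 44th occurrence is 43 intervals after the first: 43 × 5 = 215 days after 26 February 1998.
February has 28 days — 2 days to the end of February leaves 213.
March has 31 days (182 left).
April has 30 days (152 left).
May has 31 days (121 left).
June has 30 days (91 left).
July has 31 days (60 left).
August has 31 days (29 left).
29 days into September → 29 September 1998.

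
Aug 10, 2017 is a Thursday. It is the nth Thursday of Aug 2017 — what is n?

Day 10 falls in week ⌈10/7⌉ of the month.
Days 1–7 hold the 1st Thursday, 8–14 the 2nd, 15–21 the 3rd, 22–28 the 4th, 29–31 the 5th.
10 is in the range for the 2nd.

2nd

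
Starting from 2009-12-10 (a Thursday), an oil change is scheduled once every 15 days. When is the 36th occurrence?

2011-05-19

The 36th occurrence is 35 intervals after the first: 35 × 15 = 525 days after 2009-12-10.
December has 31 days — 21 days to the end of December leaves 504.
2010 has 365 days (139 left).
January has 31 days (108 left).
February has 28 days (80 left).
March has 31 days (49 left).
April has 30 days (19 left).
19 days into May → 2011-05-19.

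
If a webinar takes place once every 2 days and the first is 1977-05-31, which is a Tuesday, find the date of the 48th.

The 48th occurrence is 47 intervals after the first: 47 × 2 = 94 days after 1977-05-31.
May has 31 days — 0 days to the end of May leaves 94.
June has 30 days (64 left).
July has 31 days (33 left).
August has 31 days (2 left).
2 days into September → 1977-09-02.

1977-09-02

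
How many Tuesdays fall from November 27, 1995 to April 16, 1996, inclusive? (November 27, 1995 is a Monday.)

21

November 27, 1995 is a Monday; the first Tuesday on or after it is November 28, 1995 (1 day later).
From November 28, 1995 to April 16, 1996: 2 + 31 + 31 + 29 + 31 + 16 = 140 days (rest of November, December, January, February, March, April).
140 ÷ 7 = 20 full weeks with remainder 0, so 20 more Tuesdays after the first → 21.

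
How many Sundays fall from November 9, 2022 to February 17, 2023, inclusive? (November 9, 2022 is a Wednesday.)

November 9, 2022 is a Wednesday; the first Sunday on or after it is November 13, 2022 (4 days later).
From November 13, 2022 to February 17, 2023: 17 + 31 + 31 + 17 = 96 days (rest of November, December, January, February).
96 ÷ 7 = 13 full weeks with remainder 5, so 13 more Sundays after the first → 14.

14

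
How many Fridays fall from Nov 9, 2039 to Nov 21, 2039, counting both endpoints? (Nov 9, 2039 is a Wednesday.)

2

Nov 9, 2039 is a Wednesday; the first Friday on or after it is Nov 11, 2039 (2 days later).
From Nov 11, 2039 to Nov 21, 2039 is 21 − 11 = 10 days.
10 ÷ 7 = 1 full weeks with remainder 3, so 1 more Fridays after the first → 2.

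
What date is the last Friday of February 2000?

February 2000 begins on a Tuesday, so the first Friday is February 4 (3 days later).
February 2000 has 29 days. Adding weeks: 4, 11, 18, 25 — the last one ≤ 29 is the 25th.

2000-02-25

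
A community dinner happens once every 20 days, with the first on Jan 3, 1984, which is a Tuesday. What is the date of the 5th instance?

Mar 23, 1984

The 5th occurrence is 4 intervals after the first: 4 × 20 = 80 days after Jan 3, 1984.
Jan has 31 days — 28 days to the end of Jan leaves 52.
Feb has 29 days (23 left).
23 days into Mar → Mar 23, 1984.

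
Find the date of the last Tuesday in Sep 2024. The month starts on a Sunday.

Sep 24, 2024

Sep 2024 begins on a Sunday, so the first Tuesday is Sep 3 (2 days later).
Sep 2024 has 30 days. Adding weeks: 3, 10, 17, 24 — the last one ≤ 30 is the 24th.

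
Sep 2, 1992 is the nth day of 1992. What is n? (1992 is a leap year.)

246

Days in months before Sep: 31 + 29 + 31 + 30 + 31 + 30 + 31 + 31 = 244.
Plus 2 days into Sep → day 246.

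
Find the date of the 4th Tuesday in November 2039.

2039-11-22

November 2039 begins on a Tuesday, so the first Tuesday is November 1.
The 4th Tuesday is 3 weeks later: 1 + 21 = 22.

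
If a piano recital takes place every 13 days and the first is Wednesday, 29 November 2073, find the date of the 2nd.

12 December 2073

The 2nd occurrence is 1 interval after the first: 1 × 13 = 13 days after 29 November 2073.
November has 30 days — 1 day to the end of November leaves 12.
12 days into December → 12 December 2073.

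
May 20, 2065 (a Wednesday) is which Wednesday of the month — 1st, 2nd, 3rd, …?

3rd

Day 20 falls in week ⌈20/7⌉ of the month.
Days 1–7 hold the 1st Wednesday, 8–14 the 2nd, 15–21 the 3rd, 22–28 the 4th, 29–31 the 5th.
20 is in the range for the 3rd.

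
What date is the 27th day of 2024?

January 27, 2024

27 into January → January 27.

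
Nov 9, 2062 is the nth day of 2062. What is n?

313

Days in months before Nov: 31 + 28 + 31 + 30 + 31 + 30 + 31 + 31 + 30 + 31 = 304.
Plus 9 days into Nov → day 313.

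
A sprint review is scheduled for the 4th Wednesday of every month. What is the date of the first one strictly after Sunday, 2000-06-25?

2000-06-28

June 2000 starts on a Thursday; its first Wednesday is the 7th, so the 4th Wednesday is the 28th — 2000-06-28.
2000-06-28 is after 2000-06-25, so that is the next one.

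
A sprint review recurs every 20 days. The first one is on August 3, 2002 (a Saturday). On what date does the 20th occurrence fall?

August 18, 2003

The 20th occurrence is 19 intervals after the first: 19 × 20 = 380 days after August 3, 2002.
August has 31 days — 28 days to the end of August leaves 352.
September has 30 days (322 left).
October has 31 days (291 left).
November has 30 days (261 left).
December has 31 days (230 left).
January has 31 days (199 left).
February has 28 days (171 left).
March has 31 days (140 left).
April has 30 days (110 left).
May has 31 days (79 left).
June has 30 days (49 left).
July has 31 days (18 left).
18 days into August → August 18, 2003.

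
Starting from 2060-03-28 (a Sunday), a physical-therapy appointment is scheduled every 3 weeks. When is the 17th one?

The 17th occurrence is 16 intervals after the first: 16 × 21 = 336 days after 2060-03-28.
March has 31 days — 3 days to the end of March leaves 333.
April has 30 days (303 left).
May has 31 days (272 left).
June has 30 days (242 left).
July has 31 days (211 left).
August has 31 days (180 left).
September has 30 days (150 left).
October has 31 days (119 left).
November has 30 days (89 left).
December has 31 days (58 left).
January has 31 days (27 left).
27 days into February → 2061-02-27.

2061-02-27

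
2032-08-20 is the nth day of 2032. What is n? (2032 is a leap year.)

233

Days in months before August: 31 + 29 + 31 + 30 + 31 + 30 + 31 = 213.
Plus 20 days into August → day 233.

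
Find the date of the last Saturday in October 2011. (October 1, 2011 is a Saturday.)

2011-10-29

October 2011 begins on a Saturday, so the first Saturday is October 1.
October 2011 has 31 days. Adding weeks: 1, 8, 15, 22, 29 — the last one ≤ 31 is the 29th.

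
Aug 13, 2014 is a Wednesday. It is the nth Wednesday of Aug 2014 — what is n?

Day 13 falls in week ⌈13/7⌉ of the month.
Days 1–7 hold the 1st Wednesday, 8–14 the 2nd, 15–21 the 3rd, 22–28 the 4th, 29–31 the 5th.
13 is in the range for the 2nd.

2nd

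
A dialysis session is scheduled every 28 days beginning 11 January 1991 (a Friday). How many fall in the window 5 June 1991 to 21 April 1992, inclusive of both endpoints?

Occurrences land 28·i days after 11 January 1991 for i = 0, 1, 2, …
5 June 1991 is 145 days after the start; 145 ÷ 28 = 5 remainder 5; since the remainder is 5, round up to i = 6. First occurrence in the window: #7 on 28 June 1991 (6×28 = 168 days in).
21 April 1992 is 466 days after the start; 466 ÷ 28 = 16 remainder 18. Last occurrence in the window: #17 on 3 April 1992.
Occurrences #7 through #17: 11 in total.

11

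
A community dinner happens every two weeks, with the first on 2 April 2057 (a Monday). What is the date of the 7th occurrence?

25 June 2057

The 7th occurrence is 6 intervals after the first: 6 × 14 = 84 days after 2 April 2057.
April has 30 days — 28 days to the end of April leaves 56.
May has 31 days (25 left).
25 days into June → 25 June 2057.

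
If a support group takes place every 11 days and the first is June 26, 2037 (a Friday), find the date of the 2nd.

The 2nd occurrence is 1 interval after the first: 1 × 11 = 11 days after June 26, 2037.
June has 30 days — 4 days to the end of June leaves 7.
7 days into July → July 7, 2037.

July 7, 2037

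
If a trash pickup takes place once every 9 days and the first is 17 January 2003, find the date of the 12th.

The 12th occurrence is 11 intervals after the first: 11 × 9 = 99 days after 17 January 2003.
January has 31 days — 14 days to the end of January leaves 85.
February has 28 days (57 left).
March has 31 days (26 left).
26 days into April → 26 April 2003.

26 April 2003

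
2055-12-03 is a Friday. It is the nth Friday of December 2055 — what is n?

1st

Day 3 falls in week ⌈3/7⌉ of the month.
Days 1–7 hold the 1st Friday, 8–14 the 2nd, 15–21 the 3rd, 22–28 the 4th, 29–31 the 5th.
3 is in the range for the 1st.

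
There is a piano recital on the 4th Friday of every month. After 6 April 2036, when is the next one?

April 2036 starts on a Tuesday; its first Friday is the 4th, so the 4th Friday is the 25th — 25 April 2036.
25 April 2036 is after 6 April 2036, so that is the next one.

25 April 2036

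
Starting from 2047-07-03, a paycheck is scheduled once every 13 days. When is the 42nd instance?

The 42nd occurrence is 41 intervals after the first: 41 × 13 = 533 days after 2047-07-03.
July has 31 days — 28 days to the end of July leaves 505.
From end of July to end of 2047 is 153 days (352 left).
January has 31 days (321 left).
February has 29 days (292 left).
March has 31 days (261 left).
April has 30 days (231 left).
May has 31 days (200 left).
June has 30 days (170 left).
July has 31 days (139 left).
August has 31 days (108 left).
September has 30 days (78 left).
October has 31 days (47 left).
November has 30 days (17 left).
17 days into December → 2048-12-17.

2048-12-17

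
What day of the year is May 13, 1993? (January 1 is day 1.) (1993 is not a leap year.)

Days in months before May: 31 + 28 + 31 + 30 = 120.
Plus 13 days into May → day 133.

133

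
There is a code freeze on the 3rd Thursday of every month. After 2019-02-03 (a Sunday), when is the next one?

2019-02-21

February 2019 starts on a Friday; its first Thursday is the 7th, so the 3rd Thursday is the 21st — 2019-02-21.
2019-02-21 is after 2019-02-03, so that is the next one.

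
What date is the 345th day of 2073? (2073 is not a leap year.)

2073-12-11

January has 31 days (345 − 31 = 314 remain).
February has 28 days (314 − 28 = 286 remain).
March has 31 days (286 − 31 = 255 remain).
April has 30 days (255 − 30 = 225 remain).
May has 31 days (225 − 31 = 194 remain).
June has 30 days (194 − 30 = 164 remain).
July has 31 days (164 − 31 = 133 remain).
August has 31 days (133 − 31 = 102 remain).
September has 30 days (102 − 30 = 72 remain).
October has 31 days (72 − 31 = 41 remain).
November has 30 days (41 − 30 = 11 remain).
11 into December → December 11.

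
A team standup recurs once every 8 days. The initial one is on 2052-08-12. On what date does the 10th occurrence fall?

2052-10-23

The 10th occurrence is 9 intervals after the first: 9 × 8 = 72 days after 2052-08-12.
August has 31 days — 19 days to the end of August leaves 53.
September has 30 days (23 left).
23 days into October → 2052-10-23.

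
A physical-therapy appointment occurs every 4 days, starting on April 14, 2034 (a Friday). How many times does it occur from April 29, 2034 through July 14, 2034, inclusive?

19

Occurrences land 4·i days after April 14, 2034 for i = 0, 1, 2, …
April 29, 2034 is 15 days after the start; 15 ÷ 4 = 3 remainder 3; since the remainder is 3, round up to i = 4. First occurrence in the window: #5 on April 30, 2034 (4×4 = 16 days in).
July 14, 2034 is 91 days after the start; 91 ÷ 4 = 22 remainder 3. Last occurrence in the window: #23 on July 11, 2034.
Occurrences #5 through #23: 19 in total.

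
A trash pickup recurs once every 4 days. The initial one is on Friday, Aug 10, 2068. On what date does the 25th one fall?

Nov 14, 2068

The 25th occurrence is 24 intervals after the first: 24 × 4 = 96 days after Aug 10, 2068.
Aug has 31 days — 21 days to the end of Aug leaves 75.
Sep has 30 days (45 left).
Oct has 31 days (14 left).
14 days into Nov → Nov 14, 2068.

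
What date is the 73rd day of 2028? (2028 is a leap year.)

March 13, 2028

January has 31 days (73 − 31 = 42 remain).
February has 29 days (42 − 29 = 13 remain).
13 into March → March 13.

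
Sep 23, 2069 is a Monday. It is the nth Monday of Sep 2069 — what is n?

Day 23 falls in week ⌈23/7⌉ of the month.
Days 1–7 hold the 1st Monday, 8–14 the 2nd, 15–21 the 3rd, 22–28 the 4th, 29–31 the 5th.
23 is in the range for the 4th.

4th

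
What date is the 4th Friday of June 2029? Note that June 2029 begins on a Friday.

22 June 2029

June 2029 begins on a Friday, so the first Friday is June 1.
The 4th Friday is 3 weeks later: 1 + 21 = 22.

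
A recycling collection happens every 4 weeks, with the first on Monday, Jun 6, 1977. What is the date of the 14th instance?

The 14th occurrence is 13 intervals after the first: 13 × 28 = 364 days after Jun 6, 1977.
Jun has 30 days — 24 days to the end of Jun leaves 340.
Jul has 31 days (309 left).
Aug has 31 days (278 left).
Sep has 30 days (248 left).
Oct has 31 days (217 left).
Nov has 30 days (187 left).
Dec has 31 days (156 left).
Jan has 31 days (125 left).
Feb has 28 days (97 left).
Mar has 31 days (66 left).
Apr has 30 days (36 left).
May has 31 days (5 left).
5 days into Jun → Jun 5, 1978.

Jun 5, 1978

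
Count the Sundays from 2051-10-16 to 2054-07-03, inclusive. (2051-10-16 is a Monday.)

2051-10-16 is a Monday; the first Sunday on or after it is 2051-10-22 (6 days later).
From 2051-10-22 to 2054-07-03: 70 + 366 + 365 + 184 = 985 days (rest of 2051, 2052, 2053, to 2054-07-03 in 2054).
985 ÷ 7 = 140 full weeks with remainder 5, so 140 more Sundays after the first → 141.

141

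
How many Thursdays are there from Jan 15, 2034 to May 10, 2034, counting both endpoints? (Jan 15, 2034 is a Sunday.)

Jan 15, 2034 is a Sunday; the first Thursday on or after it is Jan 19, 2034 (4 days later).
From Jan 19, 2034 to May 10, 2034: 12 + 28 + 31 + 30 + 10 = 111 days (rest of Jan, Feb, Mar, Apr, May).
111 ÷ 7 = 15 full weeks with remainder 6, so 15 more Thursdays after the first → 16.

16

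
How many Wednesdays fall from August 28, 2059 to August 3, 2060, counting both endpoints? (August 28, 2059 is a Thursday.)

August 28, 2059 is a Thursday; the first Wednesday on or after it is September 3, 2059 (6 days later).
From September 3, 2059 to August 3, 2060: 119 + 216 = 335 days (rest of 2059, to August 3, 2060 in 2060).
335 ÷ 7 = 47 full weeks with remainder 6, so 47 more Wednesdays after the first → 48.

48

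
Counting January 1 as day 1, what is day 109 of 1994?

January has 31 days (109 − 31 = 78 remain).
February has 28 days (78 − 28 = 50 remain).
March has 31 days (50 − 31 = 19 remain).
19 into April → April 19.

April 19, 1994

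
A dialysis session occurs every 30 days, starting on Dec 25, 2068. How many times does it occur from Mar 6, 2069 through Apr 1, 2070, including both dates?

13

Occurrences land 30·i days after Dec 25, 2068 for i = 0, 1, 2, …
Mar 6, 2069 is 71 days after the start; 71 ÷ 30 = 2 remainder 11; since the remainder is 11, round up to i = 3. First occurrence in the window: #4 on Mar 25, 2069 (3×30 = 90 days in).
Apr 1, 2070 is 462 days after the start; 462 ÷ 30 = 15 remainder 12. Last occurrence in the window: #16 on Mar 20, 2070.
Occurrences #4 through #16: 13 in total.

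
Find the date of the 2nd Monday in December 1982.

13 December 1982

The first Monday of December 1982 is December 6.
The 2nd Monday is 1 weeks later: 6 + 7 = 13.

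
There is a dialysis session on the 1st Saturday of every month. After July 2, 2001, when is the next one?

July 7, 2001

July 2001 starts on a Sunday, so its 1st Saturday is July 7, 2001 (6 days in).
July 7, 2001 is after July 2, 2001, so that is the next one.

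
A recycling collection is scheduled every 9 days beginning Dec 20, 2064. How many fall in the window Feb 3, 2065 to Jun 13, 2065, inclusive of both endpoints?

Occurrences land 9·i days after Dec 20, 2064 for i = 0, 1, 2, …
Feb 3, 2065 is 45 days after the start; 45 ÷ 9 = 5 remainder 0. First occurrence in the window: #6 on Feb 3, 2065 (5×9 = 45 days in).
Jun 13, 2065 is 175 days after the start; 175 ÷ 9 = 19 remainder 4. Last occurrence in the window: #20 on Jun 9, 2065.
Occurrences #6 through #20: 15 in total.

15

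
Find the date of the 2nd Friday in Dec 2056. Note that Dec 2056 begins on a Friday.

Dec 2056 begins on a Friday, so the first Friday is Dec 1.
The 2nd Friday is 1 weeks later: 1 + 7 = 8.

Dec 8, 2056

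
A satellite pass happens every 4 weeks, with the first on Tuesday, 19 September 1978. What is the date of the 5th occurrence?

9 January 1979

The 5th occurrence is 4 intervals after the first: 4 × 28 = 112 days after 19 September 1978.
September has 30 days — 11 days to the end of September leaves 101.
October has 31 days (70 left).
November has 30 days (40 left).
December has 31 days (9 left).
9 days into January → 9 January 1979.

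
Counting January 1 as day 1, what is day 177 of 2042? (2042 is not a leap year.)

26 June 2042

January has 31 days (177 − 31 = 146 remain).
February has 28 days (146 − 28 = 118 remain).
March has 31 days (118 − 31 = 87 remain).
April has 30 days (87 − 30 = 57 remain).
May has 31 days (57 − 31 = 26 remain).
26 into June → June 26.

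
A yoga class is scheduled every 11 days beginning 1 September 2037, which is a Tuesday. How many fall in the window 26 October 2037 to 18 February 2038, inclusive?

11

Occurrences land 11·i days after 1 September 2037 for i = 0, 1, 2, …
26 October 2037 is 55 days after the start; 55 ÷ 11 = 5 remainder 0. First occurrence in the window: #6 on 26 October 2037 (5×11 = 55 days in).
18 February 2038 is 170 days after the start; 170 ÷ 11 = 15 remainder 5. Last occurrence in the window: #16 on 13 February 2038.
Occurrences #6 through #16: 11 in total.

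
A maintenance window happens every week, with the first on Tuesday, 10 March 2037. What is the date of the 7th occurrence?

21 April 2037

The 7th occurrence is 6 intervals after the first: 6 × 7 = 42 days after 10 March 2037.
March has 31 days — 21 days to the end of March leaves 21.
21 days into April → 21 April 2037.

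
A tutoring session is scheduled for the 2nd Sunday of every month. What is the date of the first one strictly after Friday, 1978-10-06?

1978-10-08

October 1978 starts on a Sunday; its first Sunday is the 1st, so the 2nd Sunday is the 8th — 1978-10-08.
1978-10-08 is after 1978-10-06, so that is the next one.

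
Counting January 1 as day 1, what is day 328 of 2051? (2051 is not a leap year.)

January has 31 days (328 − 31 = 297 remain).
February has 28 days (297 − 28 = 269 remain).
March has 31 days (269 − 31 = 238 remain).
April has 30 days (238 − 30 = 208 remain).
May has 31 days (208 − 31 = 177 remain).
June has 30 days (177 − 30 = 147 remain).
July has 31 days (147 − 31 = 116 remain).
August has 31 days (116 − 31 = 85 remain).
September has 30 days (85 − 30 = 55 remain).
October has 31 days (55 − 31 = 24 remain).
24 into November → November 24.

24 November 2051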